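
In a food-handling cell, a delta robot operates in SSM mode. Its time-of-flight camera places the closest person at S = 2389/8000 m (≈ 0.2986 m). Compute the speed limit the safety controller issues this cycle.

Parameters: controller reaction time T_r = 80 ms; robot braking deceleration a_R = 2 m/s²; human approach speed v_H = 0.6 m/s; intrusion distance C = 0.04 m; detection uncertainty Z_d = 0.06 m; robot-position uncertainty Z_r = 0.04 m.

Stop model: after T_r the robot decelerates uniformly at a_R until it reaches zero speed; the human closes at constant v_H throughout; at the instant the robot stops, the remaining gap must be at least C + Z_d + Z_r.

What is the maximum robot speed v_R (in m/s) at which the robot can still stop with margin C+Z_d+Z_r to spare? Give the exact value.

quadratic (1/4)·v² + (19/50)·v + (-177/1600) = 0
  disc = (19/50)² − 4·(1/4)·(-177/1600) = 10201/40000 ; √disc = 101/200
  v_R = (−(19/50) + 101/200) / (2·(1/4)) = 1/4 m/s
check:
braking lasts T_s = (1/4)/2 = 0.1250 s
robot covers v_R·T_r = 0.2500·0.0800 = 0.0200 m before braking
robot covers 0.2500·0.1250 − ½·2.0000·0.1250² = 0.0156 m while stopping
human closes 0.6000·0.2050 = 0.1230 m
C+Z_d+Z_r = 0.0400+0.0600+0.0400 = 0.1400 m
sum ≈ 0.0200+0.0156+0.1230+0.1400 ≈ 0.2986 m = S ✓

v_R_max = 1/4 m/s = 0.2500 m/s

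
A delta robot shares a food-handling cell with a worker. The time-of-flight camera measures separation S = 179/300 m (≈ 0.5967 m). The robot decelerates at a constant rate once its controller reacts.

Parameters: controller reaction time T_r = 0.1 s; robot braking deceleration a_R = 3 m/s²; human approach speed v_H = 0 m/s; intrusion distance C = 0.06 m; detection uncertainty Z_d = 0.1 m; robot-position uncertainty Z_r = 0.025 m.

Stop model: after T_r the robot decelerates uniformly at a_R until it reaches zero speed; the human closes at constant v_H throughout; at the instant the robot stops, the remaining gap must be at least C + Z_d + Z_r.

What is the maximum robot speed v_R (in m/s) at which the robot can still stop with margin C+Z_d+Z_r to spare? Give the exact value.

v_R_max = 13/10 m/s = 1.3000 m/s

collect terms ⇒ (1/6)·v_R² + (1/10)·v_R + (-247/600) = 0
  disc = (1/10)² − 4·(1/6)·(-247/600) = 64/225 ; √disc = 8/15
  v_R = (−(1/10) + 8/15) / (2·(1/6)) = 13/10 m/s
check:
T_s = v_R/a_R = (13/10)/3 = 0.4333 s
robot in T_r: 1.3000·0.1000 = 0.1300 m
robot under decel: 1.3000²/(2·3.0000) = 0.2817 m
human closes 0.0000·0.5333 = 0.0000 m
residual clearance needed = 0.0600+0.1000+0.0250 = 0.1850 m
sum ≈ 0.1300+0.2817+0.0000+0.1850 ≈ 0.5967 m = S ✓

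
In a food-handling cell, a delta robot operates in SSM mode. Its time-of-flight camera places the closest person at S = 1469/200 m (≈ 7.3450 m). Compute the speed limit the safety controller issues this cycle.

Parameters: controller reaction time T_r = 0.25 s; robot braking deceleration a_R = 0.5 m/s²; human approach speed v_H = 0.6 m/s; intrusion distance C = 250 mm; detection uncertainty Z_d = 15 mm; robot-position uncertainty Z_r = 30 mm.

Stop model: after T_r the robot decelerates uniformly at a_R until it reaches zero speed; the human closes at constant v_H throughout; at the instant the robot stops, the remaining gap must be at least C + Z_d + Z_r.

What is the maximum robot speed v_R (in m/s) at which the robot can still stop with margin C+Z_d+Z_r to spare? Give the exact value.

v_R_max = 2 m/s = 2.0000 m/s

quadratic (1)·v² + (29/20)·v + (-69/10) = 0
  disc = (29/20)² − 4·(1)·(-69/10) = 11881/400 ; √disc = 109/20
  v_R = (−(29/20) + 109/20) / (2·(1)) = 2 m/s
check:
braking lasts T_s = 2/(1/2) = 4.0000 s
reaction-phase robot travel = 2.0000·0.2500 = 0.5000 m
robot covers 2.0000·4.0000 − ½·0.5000·4.0000² = 4.0000 m while stopping
person approaches 0.6000·(0.2500+4.0000) = 2.5500 m
residual clearance needed = 0.2500+0.0150+0.0300 = 0.2950 m
sum ≈ 0.5000+4.0000+2.5500+0.2950 ≈ 7.3450 m = S ✓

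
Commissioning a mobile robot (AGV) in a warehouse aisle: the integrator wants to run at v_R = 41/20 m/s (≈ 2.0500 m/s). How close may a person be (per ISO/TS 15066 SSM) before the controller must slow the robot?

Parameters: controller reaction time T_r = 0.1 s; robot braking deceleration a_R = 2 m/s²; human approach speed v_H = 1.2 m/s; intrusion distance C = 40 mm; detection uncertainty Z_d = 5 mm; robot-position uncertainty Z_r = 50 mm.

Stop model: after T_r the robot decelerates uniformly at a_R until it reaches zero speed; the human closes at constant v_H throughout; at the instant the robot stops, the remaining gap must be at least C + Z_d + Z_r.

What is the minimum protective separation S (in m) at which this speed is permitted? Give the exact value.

S_min = 4321/1600 m = 2.7006 m

stop time T_s = (41/20)/2 = 1.0250 s
robot in T_r: 2.0500·0.1000 = 0.2050 m
robot under decel: 2.0500²/(2·2.0000) = 1.0506 m
human over T_r+T_s: 1.2000·(0.1000+1.0250) = 1.3500 m
margins: 0.0400+0.0050+0.0500 = 0.0950 m
S_min ≈ 0.2050+1.0506+1.3500+0.0950  ⇒  S_min = 4321/1600 m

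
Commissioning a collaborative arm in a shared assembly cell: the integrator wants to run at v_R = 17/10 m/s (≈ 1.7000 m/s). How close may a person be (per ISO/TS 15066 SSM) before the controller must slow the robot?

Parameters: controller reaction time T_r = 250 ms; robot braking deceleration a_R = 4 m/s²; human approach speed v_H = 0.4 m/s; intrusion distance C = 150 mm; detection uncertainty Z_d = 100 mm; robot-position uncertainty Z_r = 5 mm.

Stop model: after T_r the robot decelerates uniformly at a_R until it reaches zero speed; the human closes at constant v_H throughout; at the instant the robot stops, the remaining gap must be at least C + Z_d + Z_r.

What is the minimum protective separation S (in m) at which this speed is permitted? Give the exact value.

S_min = 1049/800 m = 1.3113 m

braking lasts T_s = (17/10)/4 = 0.4250 s
robot covers v_R·T_r = 1.7000·0.2500 = 0.4250 m before braking
robot covers 1.7000·0.4250 − ½·4.0000·0.4250² = 0.3613 m while stopping
human over T_r+T_s: 0.4000·(0.2500+0.4250) = 0.2700 m
C+Z_d+Z_r = 0.1500+0.1000+0.0050 = 0.2550 m
S_min ≈ 0.4250+0.3613+0.2700+0.2550  ⇒  S_min = 1049/800 m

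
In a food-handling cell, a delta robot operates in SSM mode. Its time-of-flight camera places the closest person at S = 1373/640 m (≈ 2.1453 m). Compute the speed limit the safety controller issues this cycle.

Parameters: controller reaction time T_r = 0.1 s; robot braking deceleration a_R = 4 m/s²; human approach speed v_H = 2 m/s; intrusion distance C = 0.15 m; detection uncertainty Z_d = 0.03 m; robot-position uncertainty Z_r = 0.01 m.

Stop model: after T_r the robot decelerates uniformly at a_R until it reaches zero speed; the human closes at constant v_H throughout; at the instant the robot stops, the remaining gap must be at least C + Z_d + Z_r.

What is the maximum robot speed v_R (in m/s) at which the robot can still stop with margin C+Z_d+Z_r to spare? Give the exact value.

quadratic (1/8)·v² + (3/5)·v + (-5617/3200) = 0
  disc = (3/5)² − 4·(1/8)·(-5617/3200) = 7921/6400 ; √disc = 89/80
  v_R = (−(3/5) + 89/80) / (2·(1/8)) = 41/20 m/s
check:
T_s = v_R/a_R = (41/20)/4 = 0.5125 s
robot covers v_R·T_r = 2.0500·0.1000 = 0.2050 m before braking
robot covers 2.0500·0.5125 − ½·4.0000·0.5125² = 0.5253 m while stopping
human over T_r+T_s: 2.0000·(0.1000+0.5125) = 1.2250 m
margins: 0.1500+0.0300+0.0100 = 0.1900 m
sum ≈ 0.2050+0.5253+1.2250+0.1900 ≈ 2.1453 m = S ✓

v_R_max = 41/20 m/s = 2.0500 m/s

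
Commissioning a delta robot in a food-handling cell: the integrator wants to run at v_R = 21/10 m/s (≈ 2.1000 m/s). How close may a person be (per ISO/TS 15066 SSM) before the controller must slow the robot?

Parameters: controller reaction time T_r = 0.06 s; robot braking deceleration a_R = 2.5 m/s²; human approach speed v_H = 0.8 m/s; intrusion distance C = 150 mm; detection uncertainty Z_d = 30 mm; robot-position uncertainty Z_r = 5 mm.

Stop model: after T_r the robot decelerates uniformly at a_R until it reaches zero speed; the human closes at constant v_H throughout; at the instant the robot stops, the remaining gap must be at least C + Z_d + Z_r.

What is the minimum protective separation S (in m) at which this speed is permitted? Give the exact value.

S_min = 1913/1000 m = 1.9130 m

stop time T_s = (21/10)/(5/2) = 0.8400 s
robot covers v_R·T_r = 2.1000·0.0600 = 0.1260 m before braking
braking distance = 2.1000²/(2·2.5000) = 0.8820 m
human over T_r+T_s: 0.8000·(0.0600+0.8400) = 0.7200 m
residual clearance needed = 0.1500+0.0300+0.0050 = 0.1850 m
S_min ≈ 0.1260+0.8820+0.7200+0.1850  ⇒  S_min = 1913/1000 m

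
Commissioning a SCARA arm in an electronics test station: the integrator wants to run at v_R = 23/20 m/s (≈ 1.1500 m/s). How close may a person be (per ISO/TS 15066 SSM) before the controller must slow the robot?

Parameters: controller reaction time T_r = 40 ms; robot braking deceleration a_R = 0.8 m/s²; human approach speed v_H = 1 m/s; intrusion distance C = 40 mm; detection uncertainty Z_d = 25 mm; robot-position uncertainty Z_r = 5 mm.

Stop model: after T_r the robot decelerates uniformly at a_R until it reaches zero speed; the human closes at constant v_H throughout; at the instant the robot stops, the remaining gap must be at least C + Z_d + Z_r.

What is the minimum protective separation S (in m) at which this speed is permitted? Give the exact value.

S_min = 38721/16000 m = 2.4201 m

T_s = v_R/a_R = (23/20)/(4/5) = 1.4375 s
robot in T_r: 1.1500·0.0400 = 0.0460 m
braking distance = 1.1500²/(2·0.8000) = 0.8266 m
human over T_r+T_s: 1.0000·(0.0400+1.4375) = 1.4775 m
margins: 0.0400+0.0250+0.0050 = 0.0700 m
S_min ≈ 0.0460+0.8266+1.4775+0.0700  ⇒  S_min = 38721/16000 m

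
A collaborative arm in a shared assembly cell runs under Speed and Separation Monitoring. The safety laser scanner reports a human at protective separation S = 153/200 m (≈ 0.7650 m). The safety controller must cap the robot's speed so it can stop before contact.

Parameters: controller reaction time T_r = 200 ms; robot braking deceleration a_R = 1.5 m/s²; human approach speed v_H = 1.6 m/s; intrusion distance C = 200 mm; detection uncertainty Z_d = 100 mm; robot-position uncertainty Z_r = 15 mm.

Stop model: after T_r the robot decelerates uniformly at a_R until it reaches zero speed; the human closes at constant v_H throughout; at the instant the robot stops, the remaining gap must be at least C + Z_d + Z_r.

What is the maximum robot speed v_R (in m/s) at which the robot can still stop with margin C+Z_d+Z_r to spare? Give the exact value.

v_R_max = 1/10 m/s = 0.1000 m/s

at the boundary: (1/3)·v² + (19/15)·v + (-13/100) = 0
  disc = (19/15)² − 4·(1/3)·(-13/100) = 16/9 ; √disc = 4/3
  v_R = (−(19/15) + 4/3) / (2·(1/3)) = 1/10 m/s
check:
braking lasts T_s = (1/10)/(3/2) = 0.0667 s
robot in T_r: 0.1000·0.2000 = 0.0200 m
braking distance = 0.1000²/(2·1.5000) = 0.0033 m
human closes 1.6000·0.2667 = 0.4267 m
C+Z_d+Z_r = 0.2000+0.1000+0.0150 = 0.3150 m
sum ≈ 0.0200+0.0033+0.4267+0.3150 ≈ 0.7650 m = S ✓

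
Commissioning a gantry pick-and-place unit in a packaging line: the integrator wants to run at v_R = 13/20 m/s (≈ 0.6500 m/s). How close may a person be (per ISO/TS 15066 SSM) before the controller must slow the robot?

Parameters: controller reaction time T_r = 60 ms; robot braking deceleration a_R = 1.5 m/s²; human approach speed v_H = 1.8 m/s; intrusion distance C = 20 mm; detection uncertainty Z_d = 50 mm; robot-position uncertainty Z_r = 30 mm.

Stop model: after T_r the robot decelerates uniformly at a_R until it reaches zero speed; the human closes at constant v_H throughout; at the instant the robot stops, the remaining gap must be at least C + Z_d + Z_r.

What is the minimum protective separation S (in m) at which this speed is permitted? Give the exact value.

S_min = 7007/6000 m = 1.1678 m

stop time T_s = (13/20)/(3/2) = 0.4333 s
robot covers v_R·T_r = 0.6500·0.0600 = 0.0390 m before braking
robot under decel: 0.6500²/(2·1.5000) = 0.1408 m
person approaches 1.8000·(0.0600+0.4333) = 0.8880 m
C+Z_d+Z_r = 0.0200+0.0500+0.0300 = 0.1000 m
S_min ≈ 0.0390+0.1408+0.8880+0.1000  ⇒  S_min = 7007/6000 m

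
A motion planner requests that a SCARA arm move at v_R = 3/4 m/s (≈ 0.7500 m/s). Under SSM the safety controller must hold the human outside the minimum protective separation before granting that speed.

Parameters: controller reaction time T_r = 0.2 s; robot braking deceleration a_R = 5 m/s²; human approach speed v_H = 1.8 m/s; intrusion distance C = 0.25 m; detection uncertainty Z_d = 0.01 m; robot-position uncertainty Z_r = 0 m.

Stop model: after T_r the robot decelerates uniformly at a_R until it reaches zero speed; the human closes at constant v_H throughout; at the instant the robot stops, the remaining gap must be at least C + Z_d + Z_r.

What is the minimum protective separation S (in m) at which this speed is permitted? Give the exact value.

T_s = v_R/a_R = (3/4)/5 = 0.1500 s
robot in T_r: 0.7500·0.2000 = 0.1500 m
robot under decel: 0.7500²/(2·5.0000) = 0.0563 m
human over T_r+T_s: 1.8000·(0.2000+0.1500) = 0.6300 m
C+Z_d+Z_r = 0.2500+0.0100+0.0000 = 0.2600 m
S_min ≈ 0.1500+0.0563+0.6300+0.2600  ⇒  S_min = 877/800 m

S_min = 877/800 m = 1.0962 m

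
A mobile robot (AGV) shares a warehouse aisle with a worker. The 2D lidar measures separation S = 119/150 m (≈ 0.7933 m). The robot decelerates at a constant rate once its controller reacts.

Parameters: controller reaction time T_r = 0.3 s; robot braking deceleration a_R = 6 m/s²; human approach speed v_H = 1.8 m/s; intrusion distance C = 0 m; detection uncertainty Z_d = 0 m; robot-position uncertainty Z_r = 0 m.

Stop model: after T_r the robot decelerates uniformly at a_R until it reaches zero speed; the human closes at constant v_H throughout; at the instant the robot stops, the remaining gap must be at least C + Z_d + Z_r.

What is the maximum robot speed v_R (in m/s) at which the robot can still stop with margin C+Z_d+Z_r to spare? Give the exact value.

quadratic (1/12)·v² + (3/5)·v + (-19/75) = 0
  disc = (3/5)² − 4·(1/12)·(-19/75) = 4/9 ; √disc = 2/3
  v_R = (−(3/5) + 2/3) / (2·(1/12)) = 2/5 m/s
check:
braking lasts T_s = (2/5)/6 = 0.0667 s
reaction-phase robot travel = 0.4000·0.3000 = 0.1200 m
robot under decel: 0.4000²/(2·6.0000) = 0.0133 m
human closes 1.8000·0.3667 = 0.6600 m
C+Z_d+Z_r = 0.0000+0.0000+0.0000 = 0.0000 m
sum ≈ 0.1200+0.0133+0.6600+0.0000 ≈ 0.7933 m = S ✓

v_R_max = 2/5 m/s = 0.4000 m/s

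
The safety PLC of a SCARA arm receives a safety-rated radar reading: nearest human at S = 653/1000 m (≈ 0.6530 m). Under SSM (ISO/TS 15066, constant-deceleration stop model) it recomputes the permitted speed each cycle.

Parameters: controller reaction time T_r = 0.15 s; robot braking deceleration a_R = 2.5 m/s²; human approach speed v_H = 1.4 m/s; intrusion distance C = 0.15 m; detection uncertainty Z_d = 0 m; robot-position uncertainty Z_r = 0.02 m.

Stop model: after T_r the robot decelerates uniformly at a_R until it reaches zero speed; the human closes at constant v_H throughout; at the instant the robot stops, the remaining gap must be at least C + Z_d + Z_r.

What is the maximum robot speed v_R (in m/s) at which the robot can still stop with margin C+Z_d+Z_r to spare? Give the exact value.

v_R_max = 7/20 m/s = 0.3500 m/s

at the boundary: (1/5)·v² + (71/100)·v + (-273/1000) = 0
  disc = (71/100)² − 4·(1/5)·(-273/1000) = 289/400 ; √disc = 17/20
  v_R = (−(71/100) + 17/20) / (2·(1/5)) = 7/20 m/s
check:
braking lasts T_s = (7/20)/(5/2) = 0.1400 s
robot covers v_R·T_r = 0.3500·0.1500 = 0.0525 m before braking
braking distance = 0.3500²/(2·2.5000) = 0.0245 m
person approaches 1.4000·(0.1500+0.1400) = 0.4060 m
margins: 0.1500+0.0000+0.0200 = 0.1700 m
sum ≈ 0.0525+0.0245+0.4060+0.1700 ≈ 0.6530 m = S ✓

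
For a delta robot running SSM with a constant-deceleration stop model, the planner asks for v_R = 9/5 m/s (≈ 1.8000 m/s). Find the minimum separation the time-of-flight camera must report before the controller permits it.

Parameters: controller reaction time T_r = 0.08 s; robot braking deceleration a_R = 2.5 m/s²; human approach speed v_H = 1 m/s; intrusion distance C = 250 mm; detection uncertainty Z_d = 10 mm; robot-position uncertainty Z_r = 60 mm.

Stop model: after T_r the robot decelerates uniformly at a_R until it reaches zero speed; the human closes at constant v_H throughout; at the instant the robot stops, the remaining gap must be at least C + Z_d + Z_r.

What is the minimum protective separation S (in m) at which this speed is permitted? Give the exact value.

braking lasts T_s = (9/5)/(5/2) = 0.7200 s
robot covers v_R·T_r = 1.8000·0.0800 = 0.1440 m before braking
braking distance = 1.8000²/(2·2.5000) = 0.6480 m
human over T_r+T_s: 1.0000·(0.0800+0.7200) = 0.8000 m
C+Z_d+Z_r = 0.2500+0.0100+0.0600 = 0.3200 m
S_min ≈ 0.1440+0.6480+0.8000+0.3200  ⇒  S_min = 239/125 m

S_min = 239/125 m = 1.9120 m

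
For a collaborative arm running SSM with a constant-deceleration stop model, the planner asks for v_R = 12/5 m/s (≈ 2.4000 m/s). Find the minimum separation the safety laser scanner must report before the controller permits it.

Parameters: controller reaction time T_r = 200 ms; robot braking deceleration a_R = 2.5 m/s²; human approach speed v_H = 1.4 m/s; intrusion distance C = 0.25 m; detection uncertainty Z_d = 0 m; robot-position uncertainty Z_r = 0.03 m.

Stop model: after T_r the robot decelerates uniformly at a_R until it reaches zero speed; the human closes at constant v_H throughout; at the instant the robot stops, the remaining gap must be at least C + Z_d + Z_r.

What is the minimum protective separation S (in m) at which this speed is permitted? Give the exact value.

braking lasts T_s = (12/5)/(5/2) = 0.9600 s
reaction-phase robot travel = 2.4000·0.2000 = 0.4800 m
braking distance = 2.4000²/(2·2.5000) = 1.1520 m
person approaches 1.4000·(0.2000+0.9600) = 1.6240 m
C+Z_d+Z_r = 0.2500+0.0000+0.0300 = 0.2800 m
S_min ≈ 0.4800+1.1520+1.6240+0.2800  ⇒  S_min = 442/125 m

S_min = 442/125 m = 3.5360 m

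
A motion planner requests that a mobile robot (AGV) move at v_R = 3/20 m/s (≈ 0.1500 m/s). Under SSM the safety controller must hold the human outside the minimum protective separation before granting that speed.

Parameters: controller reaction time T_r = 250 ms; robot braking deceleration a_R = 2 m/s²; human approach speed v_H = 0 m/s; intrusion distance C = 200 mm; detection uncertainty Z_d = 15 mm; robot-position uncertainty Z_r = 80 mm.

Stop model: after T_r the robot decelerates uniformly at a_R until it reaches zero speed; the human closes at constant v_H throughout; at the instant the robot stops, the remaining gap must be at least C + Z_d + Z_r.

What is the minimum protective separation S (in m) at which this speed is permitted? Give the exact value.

T_s = v_R/a_R = (3/20)/2 = 0.0750 s
robot in T_r: 0.1500·0.2500 = 0.0375 m
robot under decel: 0.1500²/(2·2.0000) = 0.0056 m
human closes 0.0000·0.3250 = 0.0000 m
residual clearance needed = 0.2000+0.0150+0.0800 = 0.2950 m
S_min ≈ 0.0375+0.0056+0.0000+0.2950  ⇒  S_min = 541/1600 m

S_min = 541/1600 m = 0.3381 m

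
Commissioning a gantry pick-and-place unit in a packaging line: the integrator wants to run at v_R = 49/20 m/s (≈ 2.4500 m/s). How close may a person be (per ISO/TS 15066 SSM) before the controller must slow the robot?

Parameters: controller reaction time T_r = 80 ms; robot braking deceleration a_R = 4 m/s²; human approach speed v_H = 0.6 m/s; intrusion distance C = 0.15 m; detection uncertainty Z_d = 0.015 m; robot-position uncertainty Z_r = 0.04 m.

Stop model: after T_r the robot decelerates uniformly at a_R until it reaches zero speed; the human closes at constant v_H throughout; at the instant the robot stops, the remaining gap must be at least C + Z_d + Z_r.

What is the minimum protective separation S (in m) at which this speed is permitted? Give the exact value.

T_s = v_R/a_R = (49/20)/4 = 0.6125 s
reaction-phase robot travel = 2.4500·0.0800 = 0.1960 m
robot covers 2.4500·0.6125 − ½·4.0000·0.6125² = 0.7503 m while stopping
human over T_r+T_s: 0.6000·(0.0800+0.6125) = 0.4155 m
residual clearance needed = 0.1500+0.0150+0.0400 = 0.2050 m
S_min ≈ 0.1960+0.7503+0.4155+0.2050  ⇒  S_min = 25069/16000 m

S_min = 25069/16000 m = 1.5668 m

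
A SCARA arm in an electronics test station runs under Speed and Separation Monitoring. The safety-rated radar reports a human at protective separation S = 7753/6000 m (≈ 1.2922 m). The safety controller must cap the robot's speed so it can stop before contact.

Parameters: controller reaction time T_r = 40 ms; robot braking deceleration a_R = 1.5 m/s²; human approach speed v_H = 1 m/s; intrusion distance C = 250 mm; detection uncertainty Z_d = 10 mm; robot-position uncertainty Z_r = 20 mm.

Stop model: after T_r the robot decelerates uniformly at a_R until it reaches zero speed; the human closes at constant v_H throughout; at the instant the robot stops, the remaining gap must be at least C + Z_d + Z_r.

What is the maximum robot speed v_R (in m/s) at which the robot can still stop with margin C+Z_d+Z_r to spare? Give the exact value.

quadratic (1/3)·v² + (53/75)·v + (-5833/6000) = 0
  disc = (53/75)² − 4·(1/3)·(-5833/6000) = 4489/2500 ; √disc = 67/50
  v_R = (−(53/75) + 67/50) / (2·(1/3)) = 19/20 m/s
check:
T_s = v_R/a_R = (19/20)/(3/2) = 0.6333 s
reaction-phase robot travel = 0.9500·0.0400 = 0.0380 m
robot under decel: 0.9500²/(2·1.5000) = 0.3008 m
person approaches 1.0000·(0.0400+0.6333) = 0.6733 m
residual clearance needed = 0.2500+0.0100+0.0200 = 0.2800 m
sum ≈ 0.0380+0.3008+0.6733+0.2800 ≈ 1.2922 m = S ✓

v_R_max = 19/20 m/s = 0.9500 m/s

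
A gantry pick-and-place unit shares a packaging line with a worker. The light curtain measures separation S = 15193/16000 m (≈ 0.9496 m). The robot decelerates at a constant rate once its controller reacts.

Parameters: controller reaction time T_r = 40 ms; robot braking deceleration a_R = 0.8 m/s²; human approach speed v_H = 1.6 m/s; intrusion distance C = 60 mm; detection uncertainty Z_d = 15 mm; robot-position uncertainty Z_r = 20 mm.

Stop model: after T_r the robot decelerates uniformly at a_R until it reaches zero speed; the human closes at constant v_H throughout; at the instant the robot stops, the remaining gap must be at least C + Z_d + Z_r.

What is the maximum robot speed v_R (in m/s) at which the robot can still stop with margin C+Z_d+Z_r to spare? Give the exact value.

v_R_max = 7/20 m/s = 0.3500 m/s

collect terms ⇒ (5/8)·v_R² + (51/25)·v_R + (-12649/16000) = 0
  disc = (51/25)² − 4·(5/8)·(-12649/16000) = 982081/160000 ; √disc = 991/400
  v_R = (−(51/25) + 991/400) / (2·(5/8)) = 7/20 m/s
check:
braking lasts T_s = (7/20)/(4/5) = 0.4375 s
reaction-phase robot travel = 0.3500·0.0400 = 0.0140 m
robot covers 0.3500·0.4375 − ½·0.8000·0.4375² = 0.0766 m while stopping
human closes 1.6000·0.4775 = 0.7640 m
C+Z_d+Z_r = 0.0600+0.0150+0.0200 = 0.0950 m
sum ≈ 0.0140+0.0766+0.7640+0.0950 ≈ 0.9496 m = S ✓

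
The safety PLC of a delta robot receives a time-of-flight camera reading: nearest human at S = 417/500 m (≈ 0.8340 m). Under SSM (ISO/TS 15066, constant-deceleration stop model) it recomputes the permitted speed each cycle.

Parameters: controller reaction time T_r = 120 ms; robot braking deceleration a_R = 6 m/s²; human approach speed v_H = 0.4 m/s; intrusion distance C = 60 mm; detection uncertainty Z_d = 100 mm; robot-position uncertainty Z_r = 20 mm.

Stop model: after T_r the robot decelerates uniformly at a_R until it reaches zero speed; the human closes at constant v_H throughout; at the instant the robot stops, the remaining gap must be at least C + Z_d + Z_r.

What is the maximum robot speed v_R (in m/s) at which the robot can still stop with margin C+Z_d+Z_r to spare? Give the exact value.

quadratic (1/12)·v² + (14/75)·v + (-303/500) = 0
  disc = (14/75)² − 4·(1/12)·(-303/500) = 5329/22500 ; √disc = 73/150
  v_R = (−(14/75) + 73/150) / (2·(1/12)) = 9/5 m/s
check:
T_s = v_R/a_R = (9/5)/6 = 0.3000 s
robot in T_r: 1.8000·0.1200 = 0.2160 m
braking distance = 1.8000²/(2·6.0000) = 0.2700 m
person approaches 0.4000·(0.1200+0.3000) = 0.1680 m
margins: 0.0600+0.1000+0.0200 = 0.1800 m
sum ≈ 0.2160+0.2700+0.1680+0.1800 ≈ 0.8340 m = S ✓

v_R_max = 9/5 m/s = 1.8000 m/s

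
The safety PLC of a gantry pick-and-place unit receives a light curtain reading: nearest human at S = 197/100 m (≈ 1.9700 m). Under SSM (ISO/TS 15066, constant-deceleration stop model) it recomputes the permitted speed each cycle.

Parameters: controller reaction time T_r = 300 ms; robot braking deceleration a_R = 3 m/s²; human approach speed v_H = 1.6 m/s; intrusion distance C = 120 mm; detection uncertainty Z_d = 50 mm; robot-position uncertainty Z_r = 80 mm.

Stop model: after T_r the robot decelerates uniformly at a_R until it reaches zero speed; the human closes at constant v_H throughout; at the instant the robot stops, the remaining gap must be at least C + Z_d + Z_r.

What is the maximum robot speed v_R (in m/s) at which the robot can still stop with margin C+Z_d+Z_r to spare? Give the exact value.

at the boundary: (1/6)·v² + (5/6)·v + (-31/25) = 0
  disc = (5/6)² − 4·(1/6)·(-31/25) = 1369/900 ; √disc = 37/30
  v_R = (−(5/6) + 37/30) / (2·(1/6)) = 6/5 m/s
check:
stop time T_s = (6/5)/3 = 0.4000 s
robot in T_r: 1.2000·0.3000 = 0.3600 m
robot covers 1.2000·0.4000 − ½·3.0000·0.4000² = 0.2400 m while stopping
human closes 1.6000·0.7000 = 1.1200 m
C+Z_d+Z_r = 0.1200+0.0500+0.0800 = 0.2500 m
sum ≈ 0.3600+0.2400+1.1200+0.2500 ≈ 1.9700 m = S ✓

v_R_max = 6/5 m/s = 1.2000 m/s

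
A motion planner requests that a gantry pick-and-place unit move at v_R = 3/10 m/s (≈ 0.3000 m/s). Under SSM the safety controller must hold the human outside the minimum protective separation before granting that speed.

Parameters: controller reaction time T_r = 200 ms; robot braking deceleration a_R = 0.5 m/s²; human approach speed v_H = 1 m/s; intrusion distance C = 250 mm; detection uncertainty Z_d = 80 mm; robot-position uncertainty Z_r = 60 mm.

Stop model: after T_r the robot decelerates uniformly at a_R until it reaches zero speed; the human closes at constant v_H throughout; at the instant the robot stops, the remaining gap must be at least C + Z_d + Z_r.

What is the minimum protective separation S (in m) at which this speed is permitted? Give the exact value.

braking lasts T_s = (3/10)/(1/2) = 0.6000 s
reaction-phase robot travel = 0.3000·0.2000 = 0.0600 m
braking distance = 0.3000²/(2·0.5000) = 0.0900 m
human closes 1.0000·0.8000 = 0.8000 m
C+Z_d+Z_r = 0.2500+0.0800+0.0600 = 0.3900 m
S_min ≈ 0.0600+0.0900+0.8000+0.3900  ⇒  S_min = 67/50 m

S_min = 67/50 m = 1.3400 m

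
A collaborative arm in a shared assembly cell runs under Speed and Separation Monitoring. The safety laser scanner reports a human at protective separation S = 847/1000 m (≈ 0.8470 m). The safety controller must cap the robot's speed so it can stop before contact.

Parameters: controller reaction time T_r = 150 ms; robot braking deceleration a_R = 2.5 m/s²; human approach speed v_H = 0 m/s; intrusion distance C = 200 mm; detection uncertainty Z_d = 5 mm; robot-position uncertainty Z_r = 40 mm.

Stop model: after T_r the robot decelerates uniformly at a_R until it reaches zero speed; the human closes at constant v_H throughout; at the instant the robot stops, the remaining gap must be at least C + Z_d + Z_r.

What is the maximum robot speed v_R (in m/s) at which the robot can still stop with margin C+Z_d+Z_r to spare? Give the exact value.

collect terms ⇒ (1/5)·v_R² + (3/20)·v_R + (-301/500) = 0
  disc = (3/20)² − 4·(1/5)·(-301/500) = 5041/10000 ; √disc = 71/100
  v_R = (−(3/20) + 71/100) / (2·(1/5)) = 7/5 m/s
check:
braking lasts T_s = (7/5)/(5/2) = 0.5600 s
robot in T_r: 1.4000·0.1500 = 0.2100 m
robot under decel: 1.4000²/(2·2.5000) = 0.3920 m
person approaches 0.0000·(0.1500+0.5600) = 0.0000 m
C+Z_d+Z_r = 0.2000+0.0050+0.0400 = 0.2450 m
sum ≈ 0.2100+0.3920+0.0000+0.2450 ≈ 0.8470 m = S ✓

v_R_max = 7/5 m/s = 1.4000 m/s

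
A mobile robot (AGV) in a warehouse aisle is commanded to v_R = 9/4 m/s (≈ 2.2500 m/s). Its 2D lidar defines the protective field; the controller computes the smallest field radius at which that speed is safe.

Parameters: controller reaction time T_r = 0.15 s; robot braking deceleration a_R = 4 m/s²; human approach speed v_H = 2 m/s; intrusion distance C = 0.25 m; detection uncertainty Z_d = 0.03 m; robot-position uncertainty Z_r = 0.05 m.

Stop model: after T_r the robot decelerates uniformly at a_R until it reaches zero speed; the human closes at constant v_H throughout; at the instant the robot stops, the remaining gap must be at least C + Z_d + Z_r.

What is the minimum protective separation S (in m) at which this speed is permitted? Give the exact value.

braking lasts T_s = (9/4)/4 = 0.5625 s
reaction-phase robot travel = 2.2500·0.1500 = 0.3375 m
braking distance = 2.2500²/(2·4.0000) = 0.6328 m
person approaches 2.0000·(0.1500+0.5625) = 1.4250 m
C+Z_d+Z_r = 0.2500+0.0300+0.0500 = 0.3300 m
S_min ≈ 0.3375+0.6328+1.4250+0.3300  ⇒  S_min = 8721/3200 m

S_min = 8721/3200 m = 2.7253 m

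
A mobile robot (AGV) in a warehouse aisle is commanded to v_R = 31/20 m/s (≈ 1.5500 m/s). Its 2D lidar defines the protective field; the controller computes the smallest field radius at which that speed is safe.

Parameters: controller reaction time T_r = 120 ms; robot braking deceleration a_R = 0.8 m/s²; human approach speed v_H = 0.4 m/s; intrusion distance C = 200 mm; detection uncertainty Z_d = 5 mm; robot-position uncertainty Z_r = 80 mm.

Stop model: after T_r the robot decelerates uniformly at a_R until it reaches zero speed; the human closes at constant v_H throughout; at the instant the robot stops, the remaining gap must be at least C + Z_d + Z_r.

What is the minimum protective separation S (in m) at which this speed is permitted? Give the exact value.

T_s = v_R/a_R = (31/20)/(4/5) = 1.9375 s
robot covers v_R·T_r = 1.5500·0.1200 = 0.1860 m before braking
robot covers 1.5500·1.9375 − ½·0.8000·1.9375² = 1.5016 m while stopping
human closes 0.4000·2.0575 = 0.8230 m
margins: 0.2000+0.0050+0.0800 = 0.2850 m
S_min ≈ 0.1860+1.5016+0.8230+0.2850  ⇒  S_min = 44729/16000 m

S_min = 44729/16000 m = 2.7956 m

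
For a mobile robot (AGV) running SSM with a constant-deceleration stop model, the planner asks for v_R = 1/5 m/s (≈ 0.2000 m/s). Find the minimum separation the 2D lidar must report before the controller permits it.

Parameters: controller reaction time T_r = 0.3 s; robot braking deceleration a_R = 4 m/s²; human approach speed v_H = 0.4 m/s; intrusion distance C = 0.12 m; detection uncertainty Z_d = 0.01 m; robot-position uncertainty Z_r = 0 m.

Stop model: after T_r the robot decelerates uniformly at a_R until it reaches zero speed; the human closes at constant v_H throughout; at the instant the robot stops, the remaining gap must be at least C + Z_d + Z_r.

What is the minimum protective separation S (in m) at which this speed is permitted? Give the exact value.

S_min = 67/200 m = 0.3350 m

stop time T_s = (1/5)/4 = 0.0500 s
robot covers v_R·T_r = 0.2000·0.3000 = 0.0600 m before braking
robot under decel: 0.2000²/(2·4.0000) = 0.0050 m
human over T_r+T_s: 0.4000·(0.3000+0.0500) = 0.1400 m
margins: 0.1200+0.0100+0.0000 = 0.1300 m
S_min ≈ 0.0600+0.0050+0.1400+0.1300  ⇒  S_min = 67/200 m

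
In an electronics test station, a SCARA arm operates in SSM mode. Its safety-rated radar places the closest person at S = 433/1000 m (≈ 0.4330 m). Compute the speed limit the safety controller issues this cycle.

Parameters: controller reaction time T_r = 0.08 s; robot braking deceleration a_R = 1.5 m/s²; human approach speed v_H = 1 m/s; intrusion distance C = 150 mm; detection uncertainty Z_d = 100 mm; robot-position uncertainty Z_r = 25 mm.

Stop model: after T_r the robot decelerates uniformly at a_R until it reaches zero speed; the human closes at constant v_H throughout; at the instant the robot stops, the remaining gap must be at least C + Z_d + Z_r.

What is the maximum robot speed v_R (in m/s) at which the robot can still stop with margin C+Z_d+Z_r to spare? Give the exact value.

at the boundary: (1/3)·v² + (56/75)·v + (-39/500) = 0
  disc = (56/75)² − 4·(1/3)·(-39/500) = 3721/5625 ; √disc = 61/75
  v_R = (−(56/75) + 61/75) / (2·(1/3)) = 1/10 m/s
check:
braking lasts T_s = (1/10)/(3/2) = 0.0667 s
robot covers v_R·T_r = 0.1000·0.0800 = 0.0080 m before braking
robot covers 0.1000·0.0667 − ½·1.5000·0.0667² = 0.0033 m while stopping
human closes 1.0000·0.1467 = 0.1467 m
margins: 0.1500+0.1000+0.0250 = 0.2750 m
sum ≈ 0.0080+0.0033+0.1467+0.2750 ≈ 0.4330 m = S ✓

v_R_max = 1/10 m/s = 0.1000 m/s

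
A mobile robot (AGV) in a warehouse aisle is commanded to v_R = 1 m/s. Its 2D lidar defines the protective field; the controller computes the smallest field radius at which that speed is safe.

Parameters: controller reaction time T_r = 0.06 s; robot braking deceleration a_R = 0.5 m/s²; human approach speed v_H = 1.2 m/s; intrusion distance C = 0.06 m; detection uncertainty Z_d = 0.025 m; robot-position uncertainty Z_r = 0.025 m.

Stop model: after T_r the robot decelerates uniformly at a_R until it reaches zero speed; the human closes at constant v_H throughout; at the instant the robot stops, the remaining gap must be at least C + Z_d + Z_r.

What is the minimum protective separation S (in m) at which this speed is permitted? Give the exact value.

stop time T_s = 1/(1/2) = 2.0000 s
reaction-phase robot travel = 1.0000·0.0600 = 0.0600 m
robot under decel: 1.0000²/(2·0.5000) = 1.0000 m
person approaches 1.2000·(0.0600+2.0000) = 2.4720 m
residual clearance needed = 0.0600+0.0250+0.0250 = 0.1100 m
S_min ≈ 0.0600+1.0000+2.4720+0.1100  ⇒  S_min = 1821/500 m

S_min = 1821/500 m = 3.6420 m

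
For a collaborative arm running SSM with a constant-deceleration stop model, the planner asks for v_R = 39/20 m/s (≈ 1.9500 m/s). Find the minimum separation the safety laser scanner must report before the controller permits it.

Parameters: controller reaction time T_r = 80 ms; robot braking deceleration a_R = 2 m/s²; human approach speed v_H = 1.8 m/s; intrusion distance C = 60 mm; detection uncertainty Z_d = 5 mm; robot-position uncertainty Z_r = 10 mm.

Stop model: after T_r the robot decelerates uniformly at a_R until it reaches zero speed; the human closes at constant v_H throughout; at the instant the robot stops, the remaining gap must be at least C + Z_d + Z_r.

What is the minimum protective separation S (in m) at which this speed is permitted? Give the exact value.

S_min = 4929/1600 m = 3.0806 m

T_s = v_R/a_R = (39/20)/2 = 0.9750 s
robot covers v_R·T_r = 1.9500·0.0800 = 0.1560 m before braking
robot covers 1.9500·0.9750 − ½·2.0000·0.9750² = 0.9506 m while stopping
human closes 1.8000·1.0550 = 1.8990 m
C+Z_d+Z_r = 0.0600+0.0050+0.0100 = 0.0750 m
S_min ≈ 0.1560+0.9506+1.8990+0.0750  ⇒  S_min = 4929/1600 m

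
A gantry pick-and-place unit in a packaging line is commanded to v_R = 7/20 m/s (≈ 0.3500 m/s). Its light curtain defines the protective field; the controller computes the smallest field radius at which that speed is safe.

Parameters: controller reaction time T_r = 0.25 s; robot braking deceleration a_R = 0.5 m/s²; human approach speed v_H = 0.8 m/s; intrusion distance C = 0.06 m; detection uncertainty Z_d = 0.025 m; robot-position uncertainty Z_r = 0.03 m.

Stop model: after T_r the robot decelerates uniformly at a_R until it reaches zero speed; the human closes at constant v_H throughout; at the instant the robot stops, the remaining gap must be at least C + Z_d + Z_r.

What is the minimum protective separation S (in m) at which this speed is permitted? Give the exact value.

S_min = 217/200 m = 1.0850 m

T_s = v_R/a_R = (7/20)/(1/2) = 0.7000 s
reaction-phase robot travel = 0.3500·0.2500 = 0.0875 m
robot under decel: 0.3500²/(2·0.5000) = 0.1225 m
person approaches 0.8000·(0.2500+0.7000) = 0.7600 m
margins: 0.0600+0.0250+0.0300 = 0.1150 m
S_min ≈ 0.0875+0.1225+0.7600+0.1150  ⇒  S_min = 217/200 m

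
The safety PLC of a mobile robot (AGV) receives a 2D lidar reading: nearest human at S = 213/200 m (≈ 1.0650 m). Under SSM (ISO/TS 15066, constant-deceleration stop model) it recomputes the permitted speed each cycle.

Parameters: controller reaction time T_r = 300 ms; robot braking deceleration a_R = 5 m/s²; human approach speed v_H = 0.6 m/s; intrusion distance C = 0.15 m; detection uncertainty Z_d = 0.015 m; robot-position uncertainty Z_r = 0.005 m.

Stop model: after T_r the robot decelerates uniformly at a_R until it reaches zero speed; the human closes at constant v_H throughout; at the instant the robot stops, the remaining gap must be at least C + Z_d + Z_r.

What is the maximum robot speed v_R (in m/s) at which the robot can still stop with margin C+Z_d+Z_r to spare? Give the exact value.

v_R_max = 13/10 m/s = 1.3000 m/s

quadratic (1/10)·v² + (21/50)·v + (-143/200) = 0
  disc = (21/50)² − 4·(1/10)·(-143/200) = 289/625 ; √disc = 17/25
  v_R = (−(21/50) + 17/25) / (2·(1/10)) = 13/10 m/s
check:
braking lasts T_s = (13/10)/5 = 0.2600 s
reaction-phase robot travel = 1.3000·0.3000 = 0.3900 m
robot covers 1.3000·0.2600 − ½·5.0000·0.2600² = 0.1690 m while stopping
human over T_r+T_s: 0.6000·(0.3000+0.2600) = 0.3360 m
margins: 0.1500+0.0150+0.0050 = 0.1700 m
sum ≈ 0.3900+0.1690+0.3360+0.1700 ≈ 1.0650 m = S ✓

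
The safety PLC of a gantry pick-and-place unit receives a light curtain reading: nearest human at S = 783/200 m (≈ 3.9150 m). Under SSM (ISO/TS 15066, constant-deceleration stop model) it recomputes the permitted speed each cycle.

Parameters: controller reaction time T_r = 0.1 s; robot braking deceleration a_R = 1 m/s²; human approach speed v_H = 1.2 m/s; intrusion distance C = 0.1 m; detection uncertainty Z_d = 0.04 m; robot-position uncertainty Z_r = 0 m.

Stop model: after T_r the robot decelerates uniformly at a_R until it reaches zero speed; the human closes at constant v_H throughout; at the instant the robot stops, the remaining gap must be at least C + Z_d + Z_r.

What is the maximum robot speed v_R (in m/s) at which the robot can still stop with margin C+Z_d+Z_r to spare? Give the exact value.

at the boundary: (1/2)·v² + (13/10)·v + (-731/200) = 0
  disc = (13/10)² − 4·(1/2)·(-731/200) = 9 ; √disc = 3
  v_R = (−(13/10) + 3) / (2·(1/2)) = 17/10 m/s
check:
stop time T_s = (17/10)/1 = 1.7000 s
reaction-phase robot travel = 1.7000·0.1000 = 0.1700 m
robot under decel: 1.7000²/(2·1.0000) = 1.4450 m
person approaches 1.2000·(0.1000+1.7000) = 2.1600 m
C+Z_d+Z_r = 0.1000+0.0400+0.0000 = 0.1400 m
sum ≈ 0.1700+1.4450+2.1600+0.1400 ≈ 3.9150 m = S ✓

v_R_max = 17/10 m/s = 1.7000 m/s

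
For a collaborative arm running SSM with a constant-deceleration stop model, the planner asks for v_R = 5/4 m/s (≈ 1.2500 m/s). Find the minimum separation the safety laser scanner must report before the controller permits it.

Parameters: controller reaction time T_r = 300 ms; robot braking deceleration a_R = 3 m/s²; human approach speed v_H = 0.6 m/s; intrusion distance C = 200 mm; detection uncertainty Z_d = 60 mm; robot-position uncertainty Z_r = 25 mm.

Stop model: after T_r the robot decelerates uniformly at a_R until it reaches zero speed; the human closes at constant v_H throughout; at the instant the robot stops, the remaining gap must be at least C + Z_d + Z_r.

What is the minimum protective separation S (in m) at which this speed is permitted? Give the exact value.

T_s = v_R/a_R = (5/4)/3 = 0.4167 s
robot in T_r: 1.2500·0.3000 = 0.3750 m
braking distance = 1.2500²/(2·3.0000) = 0.2604 m
person approaches 0.6000·(0.3000+0.4167) = 0.4300 m
C+Z_d+Z_r = 0.2000+0.0600+0.0250 = 0.2850 m
S_min ≈ 0.3750+0.2604+0.4300+0.2850  ⇒  S_min = 3241/2400 m

S_min = 3241/2400 m = 1.3504 m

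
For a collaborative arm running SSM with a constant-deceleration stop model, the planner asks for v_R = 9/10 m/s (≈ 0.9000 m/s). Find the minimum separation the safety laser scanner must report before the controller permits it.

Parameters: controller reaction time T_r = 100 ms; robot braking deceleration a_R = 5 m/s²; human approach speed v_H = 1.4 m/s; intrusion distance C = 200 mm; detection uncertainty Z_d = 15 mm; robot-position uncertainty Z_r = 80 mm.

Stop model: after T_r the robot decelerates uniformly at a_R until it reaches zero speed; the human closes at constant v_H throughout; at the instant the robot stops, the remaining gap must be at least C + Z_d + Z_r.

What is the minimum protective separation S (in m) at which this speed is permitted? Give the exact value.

S_min = 429/500 m = 0.8580 m

braking lasts T_s = (9/10)/5 = 0.1800 s
robot in T_r: 0.9000·0.1000 = 0.0900 m
robot covers 0.9000·0.1800 − ½·5.0000·0.1800² = 0.0810 m while stopping
person approaches 1.4000·(0.1000+0.1800) = 0.3920 m
C+Z_d+Z_r = 0.2000+0.0150+0.0800 = 0.2950 m
S_min ≈ 0.0900+0.0810+0.3920+0.2950  ⇒  S_min = 429/500 m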